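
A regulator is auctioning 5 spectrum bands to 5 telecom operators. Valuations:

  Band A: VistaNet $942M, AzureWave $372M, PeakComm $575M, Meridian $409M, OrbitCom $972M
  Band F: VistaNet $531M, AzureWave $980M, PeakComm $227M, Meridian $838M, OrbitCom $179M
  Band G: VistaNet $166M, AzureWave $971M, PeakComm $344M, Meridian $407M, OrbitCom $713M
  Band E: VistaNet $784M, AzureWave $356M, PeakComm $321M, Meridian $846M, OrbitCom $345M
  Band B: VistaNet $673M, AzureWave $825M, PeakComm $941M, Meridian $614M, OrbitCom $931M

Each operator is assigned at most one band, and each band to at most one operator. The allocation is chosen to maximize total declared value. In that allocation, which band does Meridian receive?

Meridian receives Band F.

Optimal: VistaNet→Band E ($784M), AzureWave→Band G ($971M), PeakComm→Band B ($941M), Meridian→Band F ($838M), OrbitCom→Band A ($972M) — total 784+971+941+838+972 = $4506M.
Column-greedy (each band in turn goes to its best remaining operator) gives $4084M, worse by 422.
Next-best assignment: VistaNet→Band A, AzureWave→Band F, PeakComm→Band B, Meridian→Band E, OrbitCom→Band G = $4422M.
Meridian's own top band is Band E ($846M), but forcing Meridian→Band E and reassigning the rest optimally gives only $4422M — worse by 84.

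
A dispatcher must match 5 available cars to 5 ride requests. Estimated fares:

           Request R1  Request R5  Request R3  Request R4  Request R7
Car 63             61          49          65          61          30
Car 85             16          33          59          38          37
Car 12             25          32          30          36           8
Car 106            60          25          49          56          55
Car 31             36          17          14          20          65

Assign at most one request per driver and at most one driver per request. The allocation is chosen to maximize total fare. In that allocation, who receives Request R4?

Optimal: Car 63→Request R4 ($61), Car 85→Request R3 ($59), Car 12→Request R5 ($32), Car 106→Request R1 ($60), Car 31→Request R7 ($65) — total 61+59+32+60+65 = $277.
Column-greedy (each request in turn goes to its best remaining driver) gives $244, worse by 33.
Next-best assignment: Car 63→Request R1, Car 85→Request R3, Car 12→Request R5, Car 106→Request R4, Car 31→Request R7 = $273.
Every other assignment is strictly worse.
Car 63's own top request is Request R3 ($65), but forcing Car 63→Request R3 and reassigning the rest optimally gives only $260 — worse by 17.

Car 63 receives Request R4.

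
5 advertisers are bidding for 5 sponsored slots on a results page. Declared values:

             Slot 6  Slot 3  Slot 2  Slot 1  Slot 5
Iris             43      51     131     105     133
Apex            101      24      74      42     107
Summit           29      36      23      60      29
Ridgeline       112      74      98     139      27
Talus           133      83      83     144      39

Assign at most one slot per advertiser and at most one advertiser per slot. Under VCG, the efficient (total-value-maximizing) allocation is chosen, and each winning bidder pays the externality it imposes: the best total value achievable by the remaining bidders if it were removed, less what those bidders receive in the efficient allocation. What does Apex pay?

Efficient allocation: Iris→Slot 2 ($131), Apex→Slot 5 ($107), Summit→Slot 3 ($36), Ridgeline→Slot 1 ($139), Talus→Slot 6 ($133); total welfare W = $546.
Apex receives Slot 5 at value $107, so the others get W − 107 = $439.
Without Apex: best allocation of the remaining 4 bidders over all 5 slots is Iris→Slot 5 ($133), Summit→Slot 3 ($36), Ridgeline→Slot 1 ($139), Talus→Slot 6 ($133), total $441.
VCG payment = (others' best without Apex) − (others' welfare with Apex) = 441 − 439 = $2.

Apex pays $2.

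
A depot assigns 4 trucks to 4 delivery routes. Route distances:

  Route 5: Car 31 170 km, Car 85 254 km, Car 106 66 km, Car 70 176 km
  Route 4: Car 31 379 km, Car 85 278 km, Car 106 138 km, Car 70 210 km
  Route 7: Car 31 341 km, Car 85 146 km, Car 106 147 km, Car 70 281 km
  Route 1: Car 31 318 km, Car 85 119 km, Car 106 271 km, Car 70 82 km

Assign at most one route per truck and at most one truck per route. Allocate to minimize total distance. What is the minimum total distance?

Optimal: Car 31→Route 5 (170 km), Car 85→Route 7 (146 km), Car 106→Route 4 (138 km), Car 70→Route 1 (82 km) — total 170+146+138+82 = 536 km.
Row-greedy (each truck in turn takes its cheapest remaining route) gives 708 km, worse by 172.
Next-best assignment: Car 31→Route 5, Car 85→Route 1, Car 106→Route 7, Car 70→Route 4 = 646 km.
Every other assignment is strictly worse.

Min total: 536 km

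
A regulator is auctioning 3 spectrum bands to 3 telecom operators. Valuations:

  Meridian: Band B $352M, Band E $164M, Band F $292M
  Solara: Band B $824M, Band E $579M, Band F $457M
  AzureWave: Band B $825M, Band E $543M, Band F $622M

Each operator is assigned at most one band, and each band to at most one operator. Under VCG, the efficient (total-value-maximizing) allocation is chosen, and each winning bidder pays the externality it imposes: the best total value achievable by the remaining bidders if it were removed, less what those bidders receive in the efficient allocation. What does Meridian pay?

Meridian pays $42M.

Efficient allocation: Meridian→Band F ($292M), Solara→Band E ($579M), AzureWave→Band B ($825M); total welfare W = $1696M.
Meridian receives Band F at value $292M, so the others get W − 292 = $1404M.
Without Meridian: best allocation of the remaining 2 bidders over all 3 bands is Solara→Band B ($824M), AzureWave→Band F ($622M), total $1446M.
VCG payment = (others' best without Meridian) − (others' welfare with Meridian) = 1446 − 1404 = $42M.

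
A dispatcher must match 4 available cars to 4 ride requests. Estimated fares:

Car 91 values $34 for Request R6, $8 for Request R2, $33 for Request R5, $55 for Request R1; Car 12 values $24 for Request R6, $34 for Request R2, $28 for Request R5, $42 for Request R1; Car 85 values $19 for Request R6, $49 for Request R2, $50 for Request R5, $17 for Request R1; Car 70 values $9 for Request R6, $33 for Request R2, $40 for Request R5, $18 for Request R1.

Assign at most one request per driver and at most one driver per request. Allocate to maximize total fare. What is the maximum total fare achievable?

Max total: $168

This is a one-to-one assignment (maximum-weight bipartite matching).
Optimal: Car 91→Request R1 ($55), Car 12→Request R6 ($24), Car 85→Request R2 ($49), Car 70→Request R5 ($40) — total 55+24+49+40 = $168.
Column-greedy (each request in turn goes to its best remaining driver) gives $165, worse by 3.
Every other assignment is strictly worse.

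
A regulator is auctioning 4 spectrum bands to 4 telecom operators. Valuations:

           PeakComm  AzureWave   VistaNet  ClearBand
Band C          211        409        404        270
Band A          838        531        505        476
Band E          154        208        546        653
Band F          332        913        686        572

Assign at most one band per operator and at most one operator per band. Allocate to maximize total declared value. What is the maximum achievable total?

Optimal: PeakComm→Band A ($838M), AzureWave→Band F ($913M), VistaNet→Band C ($404M), ClearBand→Band E ($653M) — total 838+913+404+653 = $2808M.
Next-best assignment: PeakComm→Band A, AzureWave→Band C, VistaNet→Band F, ClearBand→Band E = $2586M.
No other one-to-one assignment exceeds $2808M.

Maximum total: $2808M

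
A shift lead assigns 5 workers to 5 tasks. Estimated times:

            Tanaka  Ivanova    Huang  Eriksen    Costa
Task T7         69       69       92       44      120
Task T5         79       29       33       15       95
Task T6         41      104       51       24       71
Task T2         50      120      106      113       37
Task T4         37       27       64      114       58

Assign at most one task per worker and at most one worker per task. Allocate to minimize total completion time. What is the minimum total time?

This is a one-to-one assignment (minimum-cost bipartite matching).
Optimal: Tanaka→Task T6 (41 min), Ivanova→Task T4 (27 min), Huang→Task T5 (33 min), Eriksen→Task T7 (44 min), Costa→Task T2 (37 min) — total 41+27+33+44+37 = 182 min.
Next-best assignment: Tanaka→Task T7, Ivanova→Task T4, Huang→Task T5, Eriksen→Task T6, Costa→Task T2 = 190 min.

Minimum total: 182 min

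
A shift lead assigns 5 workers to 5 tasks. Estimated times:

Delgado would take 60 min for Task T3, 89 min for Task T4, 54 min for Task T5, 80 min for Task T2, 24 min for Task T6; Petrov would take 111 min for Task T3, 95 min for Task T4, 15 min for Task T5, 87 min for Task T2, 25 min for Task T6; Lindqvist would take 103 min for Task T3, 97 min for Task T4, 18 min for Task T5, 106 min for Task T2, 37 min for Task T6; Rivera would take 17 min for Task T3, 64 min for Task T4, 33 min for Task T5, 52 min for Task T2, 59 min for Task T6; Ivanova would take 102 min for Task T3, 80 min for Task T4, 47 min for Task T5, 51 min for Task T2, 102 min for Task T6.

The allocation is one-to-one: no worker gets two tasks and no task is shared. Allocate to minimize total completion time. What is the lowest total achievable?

Optimal: Delgado→Task T4 (89 min), Petrov→Task T6 (25 min), Lindqvist→Task T5 (18 min), Rivera→Task T3 (17 min), Ivanova→Task T2 (51 min) — total 89+25+18+17+51 = 200 min.
Min-entry greedy (repeatedly take the single cheapest remaining cell) gives 204 min, worse by 4.
Next-best assignment: Delgado→Task T6, Petrov→Task T5, Lindqvist→Task T4, Rivera→Task T3, Ivanova→Task T2 = 204 min.

Minimum total: 200 min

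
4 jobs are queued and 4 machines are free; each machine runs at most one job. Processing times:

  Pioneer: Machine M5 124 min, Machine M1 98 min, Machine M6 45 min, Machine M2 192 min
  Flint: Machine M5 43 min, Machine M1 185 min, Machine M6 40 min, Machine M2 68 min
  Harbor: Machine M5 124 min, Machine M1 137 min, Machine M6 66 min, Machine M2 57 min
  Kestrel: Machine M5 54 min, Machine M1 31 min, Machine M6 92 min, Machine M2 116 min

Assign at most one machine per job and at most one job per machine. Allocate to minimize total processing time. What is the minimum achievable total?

Min total: 176 min

This is the linear assignment problem.
Optimal: Pioneer→Machine M6 (45 min), Flint→Machine M5 (43 min), Harbor→Machine M2 (57 min), Kestrel→Machine M1 (31 min) — total 45+43+57+31 = 176 min.
Min-entry greedy (repeatedly take the single cheapest remaining cell) gives 252 min, worse by 76.
Next-best assignment: Pioneer→Machine M1, Flint→Machine M6, Harbor→Machine M2, Kestrel→Machine M5 = 249 min.
Swapping Kestrel↔Harbor (Kestrel→Machine M2 116 min, Harbor→Machine M1 137 min) adds 165.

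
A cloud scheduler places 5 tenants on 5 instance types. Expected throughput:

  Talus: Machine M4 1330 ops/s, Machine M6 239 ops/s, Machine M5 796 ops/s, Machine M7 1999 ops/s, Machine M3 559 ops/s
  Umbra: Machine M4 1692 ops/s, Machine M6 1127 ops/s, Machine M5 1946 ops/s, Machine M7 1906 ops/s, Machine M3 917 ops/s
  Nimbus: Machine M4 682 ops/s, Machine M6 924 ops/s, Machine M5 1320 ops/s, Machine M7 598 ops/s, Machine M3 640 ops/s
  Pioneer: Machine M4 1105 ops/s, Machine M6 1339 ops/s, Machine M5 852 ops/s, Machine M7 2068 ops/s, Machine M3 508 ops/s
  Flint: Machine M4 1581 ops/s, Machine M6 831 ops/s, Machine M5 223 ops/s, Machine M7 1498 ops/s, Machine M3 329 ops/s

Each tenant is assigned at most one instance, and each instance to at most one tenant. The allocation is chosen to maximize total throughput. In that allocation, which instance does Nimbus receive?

Optimal: Talus→Machine M7 (1999 ops/s), Umbra→Machine M5 (1946 ops/s), Nimbus→Machine M3 (640 ops/s), Pioneer→Machine M6 (1339 ops/s), Flint→Machine M4 (1581 ops/s) — total 1999+1946+640+1339+1581 = 7505 ops/s.
Row-greedy (each tenant in turn takes its best remaining instance) gives 6303 ops/s, worse by 1202.
Swapping Umbra↔Pioneer (Umbra→Machine M6 1127 ops/s, Pioneer→Machine M5 852 ops/s) loses 1306.
Nimbus's own top instance is Machine M5 (1320 ops/s), but forcing Nimbus→Machine M5 and reassigning the rest optimally gives only 7156 ops/s — worse by 349.

Nimbus receives Machine M3.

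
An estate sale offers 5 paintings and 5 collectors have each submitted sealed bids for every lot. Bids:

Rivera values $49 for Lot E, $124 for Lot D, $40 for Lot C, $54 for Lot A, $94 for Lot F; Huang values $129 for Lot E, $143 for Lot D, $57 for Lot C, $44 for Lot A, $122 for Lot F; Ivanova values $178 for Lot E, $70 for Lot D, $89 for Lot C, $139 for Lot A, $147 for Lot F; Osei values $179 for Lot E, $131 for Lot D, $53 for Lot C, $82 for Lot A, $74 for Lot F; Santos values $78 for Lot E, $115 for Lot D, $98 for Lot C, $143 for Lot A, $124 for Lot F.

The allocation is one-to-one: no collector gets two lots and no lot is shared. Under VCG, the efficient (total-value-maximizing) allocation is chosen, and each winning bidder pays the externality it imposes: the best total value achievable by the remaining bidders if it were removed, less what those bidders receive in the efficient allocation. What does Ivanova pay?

Efficient allocation: Rivera→Lot D ($124), Huang→Lot F ($122), Ivanova→Lot A ($139), Osei→Lot E ($179), Santos→Lot C ($98); total welfare W = $662.
Ivanova receives Lot A at value $139, so the others get W − 139 = $523.
Without Ivanova: best allocation of the remaining 4 bidders over all 5 lots is Rivera→Lot D ($124), Huang→Lot F ($122), Osei→Lot E ($179), Santos→Lot A ($143), total $568.
VCG payment = (others' best without Ivanova) − (others' welfare with Ivanova) = 568 − 523 = $45.

Ivanova pays $45.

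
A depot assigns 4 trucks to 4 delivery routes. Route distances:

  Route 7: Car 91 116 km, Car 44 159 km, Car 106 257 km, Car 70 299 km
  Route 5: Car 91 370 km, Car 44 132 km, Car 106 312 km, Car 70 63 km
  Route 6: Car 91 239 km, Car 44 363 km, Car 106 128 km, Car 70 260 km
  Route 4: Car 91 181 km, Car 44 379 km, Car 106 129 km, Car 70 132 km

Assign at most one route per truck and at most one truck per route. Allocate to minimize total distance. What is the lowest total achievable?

Treat this as an assignment problem: match each truck to one route.
Optimal: Car 91→Route 7 (116 km), Car 44→Route 5 (132 km), Car 106→Route 6 (128 km), Car 70→Route 4 (132 km) — total 116+132+128+132 = 508 km.
Min-entry greedy (repeatedly take the single cheapest remaining cell) gives 686 km, worse by 178.

Minimum total: 508 km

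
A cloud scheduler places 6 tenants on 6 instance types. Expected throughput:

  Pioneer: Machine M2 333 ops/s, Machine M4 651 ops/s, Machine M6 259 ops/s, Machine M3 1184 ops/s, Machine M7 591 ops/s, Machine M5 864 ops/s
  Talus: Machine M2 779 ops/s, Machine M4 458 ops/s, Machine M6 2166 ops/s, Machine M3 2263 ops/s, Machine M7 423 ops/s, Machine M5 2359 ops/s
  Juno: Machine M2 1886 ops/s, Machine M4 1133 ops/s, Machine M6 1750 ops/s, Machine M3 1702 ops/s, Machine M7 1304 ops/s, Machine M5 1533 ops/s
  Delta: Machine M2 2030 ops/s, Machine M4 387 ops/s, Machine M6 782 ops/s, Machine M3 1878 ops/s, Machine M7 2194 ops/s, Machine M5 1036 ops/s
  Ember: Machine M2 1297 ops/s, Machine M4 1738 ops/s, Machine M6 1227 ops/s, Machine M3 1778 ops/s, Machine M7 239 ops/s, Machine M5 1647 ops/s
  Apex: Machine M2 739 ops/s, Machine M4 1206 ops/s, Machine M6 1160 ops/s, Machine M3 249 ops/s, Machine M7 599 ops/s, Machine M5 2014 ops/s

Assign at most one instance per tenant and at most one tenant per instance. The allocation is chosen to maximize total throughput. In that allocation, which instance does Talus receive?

Talus receives Machine M6.

Treat this as an assignment problem: match each tenant to one instance.
Optimal: Pioneer→Machine M3 (1184 ops/s), Talus→Machine M6 (2166 ops/s), Juno→Machine M2 (1886 ops/s), Delta→Machine M7 (2194 ops/s), Ember→Machine M4 (1738 ops/s), Apex→Machine M5 (2014 ops/s) — total 1184+2166+1886+2194+1738+2014 = 11182 ops/s.
Next-best assignment: Pioneer→Machine M4, Talus→Machine M6, Juno→Machine M2, Delta→Machine M7, Ember→Machine M3, Apex→Machine M5 = 10689 ops/s.
Every other assignment is strictly worse.
Talus's own top instance is Machine M5 (2359 ops/s), but forcing Talus→Machine M5 and reassigning the rest optimally gives only 10521 ops/s — worse by 661.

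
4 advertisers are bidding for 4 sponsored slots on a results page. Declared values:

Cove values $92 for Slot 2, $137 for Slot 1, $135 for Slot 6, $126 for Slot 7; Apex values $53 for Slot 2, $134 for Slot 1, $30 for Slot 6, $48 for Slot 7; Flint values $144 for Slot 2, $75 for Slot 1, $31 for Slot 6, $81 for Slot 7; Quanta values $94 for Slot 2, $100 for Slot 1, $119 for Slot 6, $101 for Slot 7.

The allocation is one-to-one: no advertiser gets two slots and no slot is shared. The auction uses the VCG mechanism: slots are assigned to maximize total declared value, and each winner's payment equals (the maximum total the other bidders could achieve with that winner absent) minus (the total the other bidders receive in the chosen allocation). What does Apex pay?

Apex pays $11.

Efficient allocation: Cove→Slot 7 ($126), Apex→Slot 1 ($134), Flint→Slot 2 ($144), Quanta→Slot 6 ($119); total welfare W = $523.
Apex receives Slot 1 at value $134, so the others get W − 134 = $389.
Without Apex: best allocation of the remaining 3 bidders over all 4 slots is Cove→Slot 1 ($137), Flint→Slot 2 ($144), Quanta→Slot 6 ($119), total $400.
VCG payment = (others' best without Apex) − (others' welfare with Apex) = 400 − 389 = $11.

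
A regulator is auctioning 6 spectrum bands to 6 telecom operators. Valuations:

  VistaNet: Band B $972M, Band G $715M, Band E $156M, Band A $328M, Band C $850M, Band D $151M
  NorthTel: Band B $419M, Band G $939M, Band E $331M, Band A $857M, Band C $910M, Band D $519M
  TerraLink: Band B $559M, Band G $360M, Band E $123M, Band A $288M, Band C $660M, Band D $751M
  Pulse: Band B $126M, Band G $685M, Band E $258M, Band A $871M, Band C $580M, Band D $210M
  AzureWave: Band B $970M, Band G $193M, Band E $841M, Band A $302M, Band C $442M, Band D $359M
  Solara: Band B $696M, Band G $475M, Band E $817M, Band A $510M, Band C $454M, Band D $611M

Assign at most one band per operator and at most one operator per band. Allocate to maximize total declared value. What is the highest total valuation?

Maximum total: $5198M

This is a one-to-one assignment (maximum-weight bipartite matching).
Optimal: VistaNet→Band C ($850M), NorthTel→Band G ($939M), TerraLink→Band D ($751M), Pulse→Band A ($871M), AzureWave→Band B ($970M), Solara→Band E ($817M) — total 850+939+751+871+970+817 = $5198M.
Row-greedy (each operator in turn takes its best remaining band) gives $4828M, worse by 370.
Swapping Pulse↔AzureWave (Pulse→Band B $126M, AzureWave→Band A $302M) loses 1413.
Checked against all permutations: $5198M is optimal.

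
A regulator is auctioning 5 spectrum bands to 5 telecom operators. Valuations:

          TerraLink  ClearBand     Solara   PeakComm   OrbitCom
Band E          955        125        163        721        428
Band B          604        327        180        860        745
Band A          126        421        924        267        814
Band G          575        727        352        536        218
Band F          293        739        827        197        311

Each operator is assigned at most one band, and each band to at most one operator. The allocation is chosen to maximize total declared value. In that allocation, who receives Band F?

Solara receives Band F.

This is the linear assignment problem.
Optimal: TerraLink→Band E ($955M), ClearBand→Band G ($727M), Solara→Band F ($827M), PeakComm→Band B ($860M), OrbitCom→Band A ($814M) — total 955+727+827+860+814 = $4183M.
Column-greedy (each band in turn goes to its best remaining operator) gives $3777M, worse by 406.
Swapping ClearBand↔TerraLink (ClearBand→Band E $125M, TerraLink→Band G $575M) loses 982.
Solara's own top band is Band A ($924M), but forcing Solara→Band A and reassigning the rest optimally gives only $3899M — worse by 284.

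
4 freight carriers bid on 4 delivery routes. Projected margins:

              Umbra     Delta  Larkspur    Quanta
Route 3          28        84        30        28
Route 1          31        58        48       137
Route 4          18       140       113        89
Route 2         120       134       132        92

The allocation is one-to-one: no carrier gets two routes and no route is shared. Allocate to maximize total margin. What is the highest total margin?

Treat this as an assignment problem: match each carrier to one route.
Optimal: Umbra→Route 2 ($120k), Delta→Route 3 ($84k), Larkspur→Route 4 ($113k), Quanta→Route 1 ($137k) — total 120+84+113+137 = $454k.
Row-greedy (each carrier in turn takes its best remaining route) gives $336k, worse by 118.
Next-best assignment: Umbra→Route 3, Delta→Route 4, Larkspur→Route 2, Quanta→Route 1 = $437k.
Every other assignment is strictly worse.

Maximum total: $454k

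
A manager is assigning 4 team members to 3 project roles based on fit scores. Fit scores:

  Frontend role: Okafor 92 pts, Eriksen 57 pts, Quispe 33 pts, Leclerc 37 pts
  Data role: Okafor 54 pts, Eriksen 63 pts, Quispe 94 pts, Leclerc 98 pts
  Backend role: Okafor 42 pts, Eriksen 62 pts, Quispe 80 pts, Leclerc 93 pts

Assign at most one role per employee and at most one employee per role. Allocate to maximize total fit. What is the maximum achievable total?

Optimal: Okafor→Frontend role (92 pts), Quispe→Data role (94 pts), Leclerc→Backend role (93 pts) — total 92+94+93 = 279 pts.
Column-greedy (each role in turn goes to its best remaining employee) gives 270 pts, worse by 9.
Next-best assignment: Okafor→Frontend role, Leclerc→Data role, Quispe→Backend role = 270 pts.

Maximum total: 279 pts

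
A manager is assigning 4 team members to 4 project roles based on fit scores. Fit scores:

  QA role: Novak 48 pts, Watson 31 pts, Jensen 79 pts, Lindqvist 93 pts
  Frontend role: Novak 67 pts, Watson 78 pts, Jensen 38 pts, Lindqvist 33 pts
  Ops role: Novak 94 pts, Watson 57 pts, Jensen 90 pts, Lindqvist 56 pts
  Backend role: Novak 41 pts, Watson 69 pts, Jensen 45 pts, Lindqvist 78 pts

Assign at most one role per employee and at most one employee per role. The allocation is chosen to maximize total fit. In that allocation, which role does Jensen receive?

Jensen receives QA role.

Optimal: Novak→Ops role (94 pts), Watson→Frontend role (78 pts), Jensen→QA role (79 pts), Lindqvist→Backend role (78 pts) — total 94+78+79+78 = 329 pts.
Column-greedy (each role in turn goes to its best remaining employee) gives 310 pts, worse by 19.
Swapping Jensen↔Novak (Jensen→Ops role 90 pts, Novak→QA role 48 pts) loses 35.
Checked against all permutations: 329 pts is optimal.
Jensen's own top role is Ops role (90 pts), but forcing Jensen→Ops role and reassigning the rest optimally gives only 319 pts — worse by 10.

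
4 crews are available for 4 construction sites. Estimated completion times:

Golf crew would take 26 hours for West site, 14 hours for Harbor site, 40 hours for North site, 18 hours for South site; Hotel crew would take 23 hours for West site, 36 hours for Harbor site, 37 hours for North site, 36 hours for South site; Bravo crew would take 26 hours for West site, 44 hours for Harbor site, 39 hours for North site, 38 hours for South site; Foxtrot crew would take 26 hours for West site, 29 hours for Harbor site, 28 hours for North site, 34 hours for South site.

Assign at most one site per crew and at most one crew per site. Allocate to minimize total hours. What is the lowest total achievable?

Treat this as an assignment problem: match each crew to one site.
Optimal: Golf crew→Harbor site (14 hours), Hotel crew→West site (23 hours), Bravo crew→South site (38 hours), Foxtrot crew→North site (28 hours) — total 14+23+38+28 = 103 hours.
Swapping Bravo crew↔Foxtrot crew (Bravo crew→North site 39 hours, Foxtrot crew→South site 34 hours) adds 7.
Checked against all permutations: 103 hours is optimal.

Minimum total: 103 hours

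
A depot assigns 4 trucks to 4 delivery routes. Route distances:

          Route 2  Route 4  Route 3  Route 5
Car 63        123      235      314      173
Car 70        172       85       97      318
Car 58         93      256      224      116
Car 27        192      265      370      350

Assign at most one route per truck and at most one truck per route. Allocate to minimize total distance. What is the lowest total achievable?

Optimal: Car 63→Route 2 (123 km), Car 70→Route 3 (97 km), Car 58→Route 5 (116 km), Car 27→Route 4 (265 km) — total 123+97+116+265 = 601 km.
Column-greedy (each route in turn goes to its cheapest remaining truck) gives 842 km, worse by 241.
No other one-to-one assignment undercuts 601 km.

Minimum total: 601 km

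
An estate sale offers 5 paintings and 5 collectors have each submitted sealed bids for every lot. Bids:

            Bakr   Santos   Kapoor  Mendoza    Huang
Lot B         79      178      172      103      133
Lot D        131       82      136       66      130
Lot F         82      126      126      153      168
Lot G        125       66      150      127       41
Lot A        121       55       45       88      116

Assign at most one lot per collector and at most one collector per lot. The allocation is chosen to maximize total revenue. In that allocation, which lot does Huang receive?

Optimal: Bakr→Lot A ($121), Santos→Lot B ($178), Kapoor→Lot G ($150), Mendoza→Lot F ($153), Huang→Lot D ($130) — total 121+178+150+153+130 = $732.
Row-greedy (each collector in turn takes its best remaining lot) gives $728, worse by 4.
Swapping Kapoor↔Bakr (Kapoor→Lot A $45, Bakr→Lot G $125) loses 101.
No other one-to-one assignment exceeds $732.
Huang's own top lot is Lot F ($168), but forcing Huang→Lot F and reassigning the rest optimally gives only $730 — worse by 2.

Huang receives Lot D.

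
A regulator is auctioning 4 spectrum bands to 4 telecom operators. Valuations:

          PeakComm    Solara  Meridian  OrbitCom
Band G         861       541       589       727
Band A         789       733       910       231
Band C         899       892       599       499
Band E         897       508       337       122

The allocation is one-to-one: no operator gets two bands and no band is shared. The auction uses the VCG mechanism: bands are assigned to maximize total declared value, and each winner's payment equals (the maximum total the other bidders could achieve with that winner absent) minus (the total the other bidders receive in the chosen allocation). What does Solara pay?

Solara pays $2M.

Efficient allocation: PeakComm→Band E ($897M), Solara→Band C ($892M), Meridian→Band A ($910M), OrbitCom→Band G ($727M); total welfare W = $3426M.
Solara receives Band C at value $892M, so the others get W − 892 = $2534M.
Without Solara: best allocation of the remaining 3 bidders over all 4 bands is PeakComm→Band C ($899M), Meridian→Band A ($910M), OrbitCom→Band G ($727M), total $2536M.
VCG payment = (others' best without Solara) − (others' welfare with Solara) = 2536 − 2534 = $2M.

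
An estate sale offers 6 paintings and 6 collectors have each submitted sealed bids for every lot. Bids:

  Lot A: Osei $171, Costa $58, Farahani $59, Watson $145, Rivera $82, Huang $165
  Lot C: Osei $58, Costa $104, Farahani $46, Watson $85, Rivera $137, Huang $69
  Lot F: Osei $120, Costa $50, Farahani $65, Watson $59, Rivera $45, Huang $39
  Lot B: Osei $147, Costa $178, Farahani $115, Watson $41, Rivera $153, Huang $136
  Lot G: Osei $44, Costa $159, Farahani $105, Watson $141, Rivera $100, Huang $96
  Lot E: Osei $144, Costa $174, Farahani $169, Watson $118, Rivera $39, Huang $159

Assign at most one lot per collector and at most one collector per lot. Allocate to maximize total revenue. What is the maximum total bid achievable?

Maximum total: $910

Optimal: Osei→Lot F ($120), Costa→Lot B ($178), Farahani→Lot E ($169), Watson→Lot G ($141), Rivera→Lot C ($137), Huang→Lot A ($165) — total 120+178+169+141+137+165 = $910.
Column-greedy (each lot in turn goes to its best remaining collector) gives $851, worse by 59.
Swapping Huang↔Costa (Huang→Lot B $136, Costa→Lot A $58) loses 149.
Checked against all permutations: $910 is optimal.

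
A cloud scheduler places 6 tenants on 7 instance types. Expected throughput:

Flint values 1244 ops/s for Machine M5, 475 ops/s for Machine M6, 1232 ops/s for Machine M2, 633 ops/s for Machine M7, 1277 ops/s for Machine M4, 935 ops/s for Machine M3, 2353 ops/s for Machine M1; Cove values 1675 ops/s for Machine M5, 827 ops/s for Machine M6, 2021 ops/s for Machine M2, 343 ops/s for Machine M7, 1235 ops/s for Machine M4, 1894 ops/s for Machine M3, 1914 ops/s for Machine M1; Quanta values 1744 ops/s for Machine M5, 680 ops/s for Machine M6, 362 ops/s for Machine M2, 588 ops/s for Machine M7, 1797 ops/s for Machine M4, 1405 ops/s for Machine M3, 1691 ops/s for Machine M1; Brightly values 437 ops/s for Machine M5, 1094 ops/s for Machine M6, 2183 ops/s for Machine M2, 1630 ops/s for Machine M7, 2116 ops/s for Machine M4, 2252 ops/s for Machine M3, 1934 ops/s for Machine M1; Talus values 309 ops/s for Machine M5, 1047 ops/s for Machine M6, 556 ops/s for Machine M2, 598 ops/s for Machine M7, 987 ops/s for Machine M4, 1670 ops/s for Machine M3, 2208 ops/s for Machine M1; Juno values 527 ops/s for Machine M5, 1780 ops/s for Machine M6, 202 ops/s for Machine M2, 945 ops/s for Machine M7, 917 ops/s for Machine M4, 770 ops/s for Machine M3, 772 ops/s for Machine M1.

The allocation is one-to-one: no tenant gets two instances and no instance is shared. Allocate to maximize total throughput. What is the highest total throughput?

Max total: 11684 ops/s

This is the linear assignment problem.
Optimal: Flint→Machine M1 (2353 ops/s), Cove→Machine M2 (2021 ops/s), Quanta→Machine M5 (1744 ops/s), Brightly→Machine M4 (2116 ops/s), Talus→Machine M3 (1670 ops/s), Juno→Machine M6 (1780 ops/s) — total 2353+2021+1744+2116+1670+1780 = 11684 ops/s.
Max-entry greedy (repeatedly take the single best remaining cell) gives 10801 ops/s, worse by 883.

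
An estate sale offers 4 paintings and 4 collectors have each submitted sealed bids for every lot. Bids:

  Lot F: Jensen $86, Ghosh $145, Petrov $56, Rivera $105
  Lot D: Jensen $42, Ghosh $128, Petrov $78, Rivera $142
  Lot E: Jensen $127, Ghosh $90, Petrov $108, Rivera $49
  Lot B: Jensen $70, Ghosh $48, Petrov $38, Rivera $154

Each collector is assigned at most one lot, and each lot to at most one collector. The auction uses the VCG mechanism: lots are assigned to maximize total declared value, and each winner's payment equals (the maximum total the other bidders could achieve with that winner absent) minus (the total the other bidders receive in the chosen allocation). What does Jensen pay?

Jensen pays $30.

Efficient allocation: Jensen→Lot E ($127), Ghosh→Lot F ($145), Petrov→Lot D ($78), Rivera→Lot B ($154); total welfare W = $504.
Jensen receives Lot E at value $127, so the others get W − 127 = $377.
Without Jensen: best allocation of the remaining 3 bidders over all 4 lots is Ghosh→Lot F ($145), Petrov→Lot E ($108), Rivera→Lot B ($154), total $407.
VCG payment = (others' best without Jensen) − (others' welfare with Jensen) = 407 − 377 = $30.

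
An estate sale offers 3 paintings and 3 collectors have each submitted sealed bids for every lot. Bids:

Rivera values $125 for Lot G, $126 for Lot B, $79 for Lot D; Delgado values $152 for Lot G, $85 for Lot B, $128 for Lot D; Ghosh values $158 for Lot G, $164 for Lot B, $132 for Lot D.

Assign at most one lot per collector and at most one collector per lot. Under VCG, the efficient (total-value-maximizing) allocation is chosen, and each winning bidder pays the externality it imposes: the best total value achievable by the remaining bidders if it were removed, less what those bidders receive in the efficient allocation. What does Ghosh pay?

Efficient allocation: Rivera→Lot G ($125), Delgado→Lot D ($128), Ghosh→Lot B ($164); total welfare W = $417.
Ghosh receives Lot B at value $164, so the others get W − 164 = $253.
Without Ghosh: best allocation of the remaining 2 bidders over all 3 lots is Rivera→Lot B ($126), Delgado→Lot G ($152), total $278.
VCG payment = (others' best without Ghosh) − (others' welfare with Ghosh) = 278 − 253 = $25.

Ghosh pays $25.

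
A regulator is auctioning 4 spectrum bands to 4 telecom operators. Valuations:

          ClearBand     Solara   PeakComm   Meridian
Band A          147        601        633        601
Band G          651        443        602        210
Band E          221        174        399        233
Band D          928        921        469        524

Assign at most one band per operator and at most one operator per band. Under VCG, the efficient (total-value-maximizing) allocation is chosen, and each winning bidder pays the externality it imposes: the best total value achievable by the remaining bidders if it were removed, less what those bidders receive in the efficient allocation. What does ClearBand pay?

Efficient allocation: ClearBand→Band G ($651M), Solara→Band D ($921M), PeakComm→Band E ($399M), Meridian→Band A ($601M); total welfare W = $2572M.
ClearBand receives Band G at value $651M, so the others get W − 651 = $1921M.
Without ClearBand: best allocation of the remaining 3 bidders over all 4 bands is Solara→Band D ($921M), PeakComm→Band G ($602M), Meridian→Band A ($601M), total $2124M.
VCG payment = (others' best without ClearBand) − (others' welfare with ClearBand) = 2124 − 1921 = $203M.

ClearBand pays $203M.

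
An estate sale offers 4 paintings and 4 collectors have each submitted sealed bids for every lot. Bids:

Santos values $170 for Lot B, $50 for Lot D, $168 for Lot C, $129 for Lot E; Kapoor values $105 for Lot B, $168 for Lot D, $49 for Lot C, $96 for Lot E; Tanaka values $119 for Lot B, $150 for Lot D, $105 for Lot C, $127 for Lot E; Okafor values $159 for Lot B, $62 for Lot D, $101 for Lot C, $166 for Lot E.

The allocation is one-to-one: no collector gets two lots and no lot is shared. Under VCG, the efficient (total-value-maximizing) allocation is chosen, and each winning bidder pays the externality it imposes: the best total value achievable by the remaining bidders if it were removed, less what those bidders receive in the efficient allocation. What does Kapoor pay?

Efficient allocation: Santos→Lot C ($168), Kapoor→Lot D ($168), Tanaka→Lot E ($127), Okafor→Lot B ($159); total welfare W = $622.
Kapoor receives Lot D at value $168, so the others get W − 168 = $454.
Without Kapoor: best allocation of the remaining 3 bidders over all 4 lots is Santos→Lot B ($170), Tanaka→Lot D ($150), Okafor→Lot E ($166), total $486.
VCG payment = (others' best without Kapoor) − (others' welfare with Kapoor) = 486 − 454 = $32.

Kapoor pays $32.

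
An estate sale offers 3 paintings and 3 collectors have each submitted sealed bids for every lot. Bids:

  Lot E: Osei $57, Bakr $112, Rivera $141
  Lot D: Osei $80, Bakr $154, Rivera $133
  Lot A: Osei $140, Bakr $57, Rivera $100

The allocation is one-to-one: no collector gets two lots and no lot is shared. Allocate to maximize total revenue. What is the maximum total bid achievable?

Max total: $435

This is the linear assignment problem.
Optimal: Osei→Lot A ($140), Bakr→Lot D ($154), Rivera→Lot E ($141) — total 140+154+141 = $435.
Next-best assignment: Osei→Lot A, Bakr→Lot E, Rivera→Lot D = $385.
Swapping Rivera↔Bakr (Rivera→Lot D $133, Bakr→Lot E $112) loses 50.
Checked against all permutations: $435 is optimal.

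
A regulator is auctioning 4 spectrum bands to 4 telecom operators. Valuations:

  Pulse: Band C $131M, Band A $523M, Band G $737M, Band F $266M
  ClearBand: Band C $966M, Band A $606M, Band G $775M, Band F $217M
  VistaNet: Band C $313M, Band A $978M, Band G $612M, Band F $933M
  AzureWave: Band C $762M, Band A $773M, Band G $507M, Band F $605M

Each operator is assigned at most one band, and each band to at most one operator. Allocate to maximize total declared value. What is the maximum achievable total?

Optimal: Pulse→Band G ($737M), ClearBand→Band C ($966M), VistaNet→Band F ($933M), AzureWave→Band A ($773M) — total 737+966+933+773 = $3409M.
Row-greedy (each operator in turn takes its best remaining band) gives $3286M, worse by 123.
Next-best assignment: Pulse→Band G, ClearBand→Band C, VistaNet→Band A, AzureWave→Band F = $3286M.

Max total: $3409M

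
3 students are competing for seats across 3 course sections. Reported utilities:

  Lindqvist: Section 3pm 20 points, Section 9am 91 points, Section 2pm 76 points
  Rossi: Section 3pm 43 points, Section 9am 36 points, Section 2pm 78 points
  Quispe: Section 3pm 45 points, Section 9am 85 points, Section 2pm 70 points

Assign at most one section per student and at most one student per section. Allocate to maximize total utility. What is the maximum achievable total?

Maximum total: 214 points

This is the linear assignment problem.
Optimal: Lindqvist→Section 9am (91 points), Rossi→Section 2pm (78 points), Quispe→Section 3pm (45 points) — total 91+78+45 = 214 points.
Next-best assignment: Lindqvist→Section 9am, Rossi→Section 3pm, Quispe→Section 2pm = 204 points.
Swapping Quispe↔Lindqvist (Quispe→Section 9am 85 points, Lindqvist→Section 3pm 20 points) loses 31.
Checked against all permutations: 214 points is optimal.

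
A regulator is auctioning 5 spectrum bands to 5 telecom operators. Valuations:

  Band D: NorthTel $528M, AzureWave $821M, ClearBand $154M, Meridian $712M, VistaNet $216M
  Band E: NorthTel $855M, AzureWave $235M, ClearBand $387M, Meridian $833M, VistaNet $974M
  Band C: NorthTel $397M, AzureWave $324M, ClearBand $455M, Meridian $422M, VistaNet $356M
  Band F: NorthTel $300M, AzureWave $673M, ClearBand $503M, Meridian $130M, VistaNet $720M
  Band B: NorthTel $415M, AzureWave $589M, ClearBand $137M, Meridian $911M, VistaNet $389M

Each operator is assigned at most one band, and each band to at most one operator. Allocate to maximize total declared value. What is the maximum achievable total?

Max total: $3762M

Optimal: NorthTel→Band E ($855M), AzureWave→Band D ($821M), ClearBand→Band C ($455M), Meridian→Band B ($911M), VistaNet→Band F ($720M) — total 855+821+455+911+720 = $3762M.
Max-entry greedy (repeatedly take the single best remaining cell) gives $3606M, worse by 156.
Swapping Meridian↔AzureWave (Meridian→Band D $712M, AzureWave→Band B $589M) loses 431.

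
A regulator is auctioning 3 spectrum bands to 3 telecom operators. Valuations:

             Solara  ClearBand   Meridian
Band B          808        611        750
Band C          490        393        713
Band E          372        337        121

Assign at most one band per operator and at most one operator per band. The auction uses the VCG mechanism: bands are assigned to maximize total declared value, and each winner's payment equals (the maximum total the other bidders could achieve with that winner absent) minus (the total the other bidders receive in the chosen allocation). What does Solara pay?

Efficient allocation: Solara→Band B ($808M), ClearBand→Band E ($337M), Meridian→Band C ($713M); total welfare W = $1858M.
Solara receives Band B at value $808M, so the others get W − 808 = $1050M.
Without Solara: best allocation of the remaining 2 bidders over all 3 bands is ClearBand→Band B ($611M), Meridian→Band C ($713M), total $1324M.
VCG payment = (others' best without Solara) − (others' welfare with Solara) = 1324 − 1050 = $274M.

Solara pays $274M.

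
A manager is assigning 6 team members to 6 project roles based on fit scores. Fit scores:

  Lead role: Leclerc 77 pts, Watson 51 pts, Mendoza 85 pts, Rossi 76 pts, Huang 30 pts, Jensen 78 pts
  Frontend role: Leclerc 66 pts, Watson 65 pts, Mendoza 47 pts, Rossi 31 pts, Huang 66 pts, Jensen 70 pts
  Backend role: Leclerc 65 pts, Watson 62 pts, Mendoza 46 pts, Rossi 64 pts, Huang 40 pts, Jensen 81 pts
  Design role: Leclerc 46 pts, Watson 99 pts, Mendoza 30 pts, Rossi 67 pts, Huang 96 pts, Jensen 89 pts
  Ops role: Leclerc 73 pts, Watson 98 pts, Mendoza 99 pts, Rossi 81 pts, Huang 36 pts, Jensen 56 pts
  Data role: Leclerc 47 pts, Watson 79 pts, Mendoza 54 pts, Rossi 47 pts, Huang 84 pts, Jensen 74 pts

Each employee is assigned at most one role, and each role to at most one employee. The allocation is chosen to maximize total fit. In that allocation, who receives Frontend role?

Leclerc receives Frontend role.

Treat this as an assignment problem: match each employee to one role.
Optimal: Leclerc→Frontend role (66 pts), Watson→Design role (99 pts), Mendoza→Ops role (99 pts), Rossi→Lead role (76 pts), Huang→Data role (84 pts), Jensen→Backend role (81 pts) — total 66+99+99+76+84+81 = 505 pts.
Row-greedy (each employee in turn takes its best remaining role) gives 493 pts, worse by 12.
Checked against all permutations: 505 pts is optimal.
Leclerc's own top role is Lead role (77 pts), but forcing Leclerc→Lead role and reassigning the rest optimally gives only 493 pts — worse by 12.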